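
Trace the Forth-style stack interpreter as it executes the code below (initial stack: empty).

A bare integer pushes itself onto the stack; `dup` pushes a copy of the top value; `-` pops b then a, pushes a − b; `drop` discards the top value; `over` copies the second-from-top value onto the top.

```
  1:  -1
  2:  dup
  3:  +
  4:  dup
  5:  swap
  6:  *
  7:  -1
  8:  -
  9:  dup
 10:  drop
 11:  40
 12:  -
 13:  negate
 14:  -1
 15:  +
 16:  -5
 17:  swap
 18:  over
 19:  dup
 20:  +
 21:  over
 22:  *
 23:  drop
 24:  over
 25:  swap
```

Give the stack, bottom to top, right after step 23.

[-5, 34]

-1     → -1
dup    → -1 -1
+      → -2
dup    → -2 -2
swap   → -2 -2
*      → 4
-1     → 4 -1
-      → 5
dup    → 5 5
drop   → 5
40     → 5 40
-      → -35
negate → 35
-1     → 35 -1
+      → 34
-5     → 34 -5
swap   → -5 34
over   → -5 34 -5
dup    → -5 34 -5 -5
+      → -5 34 -10
over   → -5 34 -10 34
*      → -5 34 -340
drop   → -5 34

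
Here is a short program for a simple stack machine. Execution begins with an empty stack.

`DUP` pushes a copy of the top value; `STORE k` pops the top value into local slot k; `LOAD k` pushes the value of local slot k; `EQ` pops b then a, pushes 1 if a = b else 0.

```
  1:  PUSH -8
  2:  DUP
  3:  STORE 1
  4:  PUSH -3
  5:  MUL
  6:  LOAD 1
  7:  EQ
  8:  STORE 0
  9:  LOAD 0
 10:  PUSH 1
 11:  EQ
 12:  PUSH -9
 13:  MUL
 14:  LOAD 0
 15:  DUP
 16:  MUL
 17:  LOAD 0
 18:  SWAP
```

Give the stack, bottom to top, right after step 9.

[0]

PUSH -8 -> [-8]
DUP     -> [-8, -8]
STORE 1 -> [-8]
PUSH -3 -> [-8, -3]
MUL     -> [24]
LOAD 1  -> [24, -8]
EQ      -> [0]
STORE 0 -> []
LOAD 0  -> [0]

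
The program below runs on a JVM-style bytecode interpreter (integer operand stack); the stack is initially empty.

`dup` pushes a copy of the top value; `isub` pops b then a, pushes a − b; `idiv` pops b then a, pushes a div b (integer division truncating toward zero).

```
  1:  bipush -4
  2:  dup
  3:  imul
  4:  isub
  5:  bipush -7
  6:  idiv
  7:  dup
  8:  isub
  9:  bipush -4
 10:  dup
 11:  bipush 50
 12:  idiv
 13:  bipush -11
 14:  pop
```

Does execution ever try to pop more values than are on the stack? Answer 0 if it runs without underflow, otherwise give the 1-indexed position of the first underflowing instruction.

4

bipush -4  [-4]
dup        [-4, -4]
imul       [16]
isub  — needs 2 operands, stack has 1 → underflow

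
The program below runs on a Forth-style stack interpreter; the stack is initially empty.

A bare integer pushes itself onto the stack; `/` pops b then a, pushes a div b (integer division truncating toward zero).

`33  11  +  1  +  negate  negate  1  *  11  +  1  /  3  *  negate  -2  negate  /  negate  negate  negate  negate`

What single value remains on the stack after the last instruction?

-84

33     : 33
11     : 33 11
+      : 44
1      : 44 1
+      : 45
negate : -45
negate : 45
1      : 45 1
*      : 45
11     : 45 11
+      : 56
1      : 56 1
/      : 56
3      : 56 3
*      : 168
negate : -168
-2     : -168 -2
negate : -168 2
/      : -84
negate : 84
negate : -84
negate : 84
negate : -84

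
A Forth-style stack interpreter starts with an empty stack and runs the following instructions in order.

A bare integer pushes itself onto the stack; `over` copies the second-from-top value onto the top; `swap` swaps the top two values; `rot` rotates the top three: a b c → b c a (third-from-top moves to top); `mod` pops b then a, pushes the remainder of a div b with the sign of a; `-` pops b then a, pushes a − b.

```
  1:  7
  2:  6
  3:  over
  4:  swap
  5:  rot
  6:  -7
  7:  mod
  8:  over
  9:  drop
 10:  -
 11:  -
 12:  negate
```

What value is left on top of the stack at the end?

-1

7      → 7
6      → 7 6
over   → 7 6 7
swap   → 7 7 6
rot    → 7 6 7
-7     → 7 6 7 -7
mod    → 7 6 0
over   → 7 6 0 6
drop   → 7 6 0
-      → 7 6
-      → 1
negate → -1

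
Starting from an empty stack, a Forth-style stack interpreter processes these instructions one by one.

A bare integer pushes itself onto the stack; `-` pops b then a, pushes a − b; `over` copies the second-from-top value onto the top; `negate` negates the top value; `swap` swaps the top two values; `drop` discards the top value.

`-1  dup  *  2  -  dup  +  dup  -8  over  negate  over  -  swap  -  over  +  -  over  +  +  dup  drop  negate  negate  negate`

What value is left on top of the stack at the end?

22

-1     : [-1]
dup    : [-1, -1]
*      : [1]
2      : [1, 2]
-      : [-1]
dup    : [-1, -1]
+      : [-2]
dup    : [-2, -2]
-8     : [-2, -2, -8]
over   : [-2, -2, -8, -2]
negate : [-2, -2, -8, 2]
over   : [-2, -2, -8, 2, -8]
-      : [-2, -2, -8, 10]
swap   : [-2, -2, 10, -8]
-      : [-2, -2, 18]
over   : [-2, -2, 18, -2]
+      : [-2, -2, 16]
-      : [-2, -18]
over   : [-2, -18, -2]
+      : [-2, -20]
+      : [-22]
dup    : [-22, -22]
drop   : [-22]
negate : [22]
negate : [-22]
negate : [22]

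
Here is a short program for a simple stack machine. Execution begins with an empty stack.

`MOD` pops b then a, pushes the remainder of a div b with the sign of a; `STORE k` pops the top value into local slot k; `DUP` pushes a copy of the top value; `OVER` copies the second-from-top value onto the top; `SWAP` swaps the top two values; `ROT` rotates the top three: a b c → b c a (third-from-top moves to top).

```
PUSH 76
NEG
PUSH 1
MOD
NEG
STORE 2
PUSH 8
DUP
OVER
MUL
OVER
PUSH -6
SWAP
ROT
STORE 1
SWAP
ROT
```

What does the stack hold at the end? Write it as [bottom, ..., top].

PUSH 76  [76]
NEG      [-76]
PUSH 1   [-76, 1]
MOD      [0]
NEG      [0]
STORE 2  []
PUSH 8   [8]
DUP      [8, 8]
OVER     [8, 8, 8]
MUL      [8, 64]
OVER     [8, 64, 8]
PUSH -6  [8, 64, 8, -6]
SWAP     [8, 64, -6, 8]
ROT      [8, -6, 8, 64]
STORE 1  [8, -6, 8]
SWAP     [8, 8, -6]
ROT      [8, -6, 8]

[8, -6, 8]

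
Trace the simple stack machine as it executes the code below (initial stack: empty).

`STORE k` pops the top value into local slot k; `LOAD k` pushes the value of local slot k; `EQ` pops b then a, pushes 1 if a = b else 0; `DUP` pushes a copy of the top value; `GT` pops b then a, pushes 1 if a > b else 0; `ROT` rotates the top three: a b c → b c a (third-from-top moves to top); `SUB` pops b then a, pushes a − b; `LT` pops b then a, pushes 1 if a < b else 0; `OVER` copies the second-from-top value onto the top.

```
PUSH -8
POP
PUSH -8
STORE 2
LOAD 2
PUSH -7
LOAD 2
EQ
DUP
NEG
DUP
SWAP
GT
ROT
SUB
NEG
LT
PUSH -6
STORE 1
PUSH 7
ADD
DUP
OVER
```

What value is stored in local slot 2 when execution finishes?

-8

PUSH -8 → -8
POP     → (empty)
PUSH -8 → -8
STORE 2 → (empty)
LOAD 2  → -8
PUSH -7 → -8 -7
LOAD 2  → -8 -7 -8
EQ      → -8 0
DUP     → -8 0 0
NEG     → -8 0 0
DUP     → -8 0 0 0
SWAP    → -8 0 0 0
GT      → -8 0 0
ROT     → 0 0 -8
SUB     → 0 8
NEG     → 0 -8
LT      → 0
PUSH -6 → 0 -6
STORE 1 → 0
PUSH 7  → 0 7
ADD     → 7
DUP     → 7 7
OVER    → 7 7 7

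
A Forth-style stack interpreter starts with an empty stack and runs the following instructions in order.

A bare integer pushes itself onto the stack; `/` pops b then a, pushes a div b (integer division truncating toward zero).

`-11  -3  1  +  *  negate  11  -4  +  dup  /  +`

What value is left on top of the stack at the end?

-11    → [-11]
-3     → [-11, -3]
1      → [-11, -3, 1]
+      → [-11, -2]
*      → [22]
negate → [-22]
11     → [-22, 11]
-4     → [-22, 11, -4]
+      → [-22, 7]
dup    → [-22, 7, 7]
/      → [-22, 1]
+      → [-21]

-21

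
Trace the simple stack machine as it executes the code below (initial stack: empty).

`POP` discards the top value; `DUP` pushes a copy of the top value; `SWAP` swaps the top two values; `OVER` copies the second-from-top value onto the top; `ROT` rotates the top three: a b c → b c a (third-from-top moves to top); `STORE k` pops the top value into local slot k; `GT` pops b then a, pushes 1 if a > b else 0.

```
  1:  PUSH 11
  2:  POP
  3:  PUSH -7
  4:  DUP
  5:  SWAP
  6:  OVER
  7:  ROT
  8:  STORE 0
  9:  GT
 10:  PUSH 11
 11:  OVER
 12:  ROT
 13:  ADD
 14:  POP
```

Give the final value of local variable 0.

PUSH 11 -> 11
POP     -> (empty)
PUSH -7 -> -7
DUP     -> -7 -7
SWAP    -> -7 -7
OVER    -> -7 -7 -7
ROT     -> -7 -7 -7
STORE 0 -> -7 -7
GT      -> 0
PUSH 11 -> 0 11
OVER    -> 0 11 0
ROT     -> 11 0 0
ADD     -> 11 0
POP     -> 11

-7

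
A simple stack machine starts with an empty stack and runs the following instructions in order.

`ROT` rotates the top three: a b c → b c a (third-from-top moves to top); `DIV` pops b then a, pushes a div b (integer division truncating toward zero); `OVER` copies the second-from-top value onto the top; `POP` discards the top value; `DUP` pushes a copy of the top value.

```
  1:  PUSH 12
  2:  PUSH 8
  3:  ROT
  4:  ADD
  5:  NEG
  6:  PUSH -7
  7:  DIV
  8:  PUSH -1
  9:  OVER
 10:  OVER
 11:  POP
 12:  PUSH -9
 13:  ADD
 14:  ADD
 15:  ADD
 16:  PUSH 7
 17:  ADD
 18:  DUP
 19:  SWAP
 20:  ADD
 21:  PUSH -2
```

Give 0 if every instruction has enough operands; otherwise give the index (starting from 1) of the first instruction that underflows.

3

PUSH 12 → [12]
PUSH 8  → [12, 8]
ROT  — needs 3 operands, stack has 2 → underflow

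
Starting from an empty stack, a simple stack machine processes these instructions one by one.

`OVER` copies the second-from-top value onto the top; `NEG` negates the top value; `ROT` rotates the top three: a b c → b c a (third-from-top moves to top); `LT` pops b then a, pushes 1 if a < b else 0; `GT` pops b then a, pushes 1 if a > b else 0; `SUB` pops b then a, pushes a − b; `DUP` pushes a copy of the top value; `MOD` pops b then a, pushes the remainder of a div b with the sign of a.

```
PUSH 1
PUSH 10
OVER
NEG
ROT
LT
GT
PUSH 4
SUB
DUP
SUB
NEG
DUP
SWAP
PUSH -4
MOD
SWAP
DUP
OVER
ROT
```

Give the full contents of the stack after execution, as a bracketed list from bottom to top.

PUSH 1  -> 1
PUSH 10 -> 1 10
OVER    -> 1 10 1
NEG     -> 1 10 -1
ROT     -> 10 -1 1
LT      -> 10 1
GT      -> 1
PUSH 4  -> 1 4
SUB     -> -3
DUP     -> -3 -3
SUB     -> 0
NEG     -> 0
DUP     -> 0 0
SWAP    -> 0 0
PUSH -4 -> 0 0 -4
MOD     -> 0 0
SWAP    -> 0 0
DUP     -> 0 0 0
OVER    -> 0 0 0 0
ROT     -> 0 0 0 0

[0, 0, 0, 0]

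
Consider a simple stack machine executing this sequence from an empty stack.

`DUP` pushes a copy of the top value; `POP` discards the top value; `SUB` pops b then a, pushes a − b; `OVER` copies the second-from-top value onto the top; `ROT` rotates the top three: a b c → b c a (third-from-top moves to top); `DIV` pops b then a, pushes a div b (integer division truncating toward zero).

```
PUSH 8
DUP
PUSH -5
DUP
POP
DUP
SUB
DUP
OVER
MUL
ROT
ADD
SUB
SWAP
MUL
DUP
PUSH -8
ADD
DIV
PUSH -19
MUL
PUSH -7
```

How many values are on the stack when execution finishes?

2

PUSH 8   -> 8
DUP      -> 8 8
PUSH -5  -> 8 8 -5
DUP      -> 8 8 -5 -5
POP      -> 8 8 -5
DUP      -> 8 8 -5 -5
SUB      -> 8 8 0
DUP      -> 8 8 0 0
OVER     -> 8 8 0 0 0
MUL      -> 8 8 0 0
ROT      -> 8 0 0 8
ADD      -> 8 0 8
SUB      -> 8 -8
SWAP     -> -8 8
MUL      -> -64
DUP      -> -64 -64
PUSH -8  -> -64 -64 -8
ADD      -> -64 -72
DIV      -> 0
PUSH -19 -> 0 -19
MUL      -> 0
PUSH -7  -> 0 -7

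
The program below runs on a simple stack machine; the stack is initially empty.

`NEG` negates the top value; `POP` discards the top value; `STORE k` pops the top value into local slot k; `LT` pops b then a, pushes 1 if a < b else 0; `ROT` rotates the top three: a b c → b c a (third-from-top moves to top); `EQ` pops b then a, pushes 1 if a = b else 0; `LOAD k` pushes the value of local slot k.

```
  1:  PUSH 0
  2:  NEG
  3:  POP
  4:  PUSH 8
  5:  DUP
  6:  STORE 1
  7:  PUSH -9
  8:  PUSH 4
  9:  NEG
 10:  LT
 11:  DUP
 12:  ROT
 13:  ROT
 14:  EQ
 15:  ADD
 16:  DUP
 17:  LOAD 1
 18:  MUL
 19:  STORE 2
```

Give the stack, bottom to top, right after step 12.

PUSH 0   0
NEG      0
POP      (empty)
PUSH 8   8
DUP      8 8
STORE 1  8
PUSH -9  8 -9
PUSH 4   8 -9 4
NEG      8 -9 -4
LT       8 1
DUP      8 1 1
ROT      1 1 8

[1, 1, 8]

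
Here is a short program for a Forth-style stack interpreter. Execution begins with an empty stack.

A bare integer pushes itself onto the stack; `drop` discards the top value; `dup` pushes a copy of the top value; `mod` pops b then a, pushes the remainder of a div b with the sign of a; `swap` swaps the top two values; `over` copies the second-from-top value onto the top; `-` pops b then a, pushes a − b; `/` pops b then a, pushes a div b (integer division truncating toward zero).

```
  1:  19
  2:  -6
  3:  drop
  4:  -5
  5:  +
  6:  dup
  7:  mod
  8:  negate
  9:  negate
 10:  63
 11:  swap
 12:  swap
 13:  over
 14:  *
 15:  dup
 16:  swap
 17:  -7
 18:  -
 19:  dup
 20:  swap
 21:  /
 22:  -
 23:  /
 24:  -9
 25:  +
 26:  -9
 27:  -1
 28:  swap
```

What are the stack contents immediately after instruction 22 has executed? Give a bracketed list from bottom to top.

[0, -1]

19     : [19]
-6     : [19, -6]
drop   : [19]
-5     : [19, -5]
+      : [14]
dup    : [14, 14]
mod    : [0]
negate : [0]
negate : [0]
63     : [0, 63]
swap   : [63, 0]
swap   : [0, 63]
over   : [0, 63, 0]
*      : [0, 0]
dup    : [0, 0, 0]
swap   : [0, 0, 0]
-7     : [0, 0, 0, -7]
-      : [0, 0, 7]
dup    : [0, 0, 7, 7]
swap   : [0, 0, 7, 7]
/      : [0, 0, 1]
-      : [0, -1]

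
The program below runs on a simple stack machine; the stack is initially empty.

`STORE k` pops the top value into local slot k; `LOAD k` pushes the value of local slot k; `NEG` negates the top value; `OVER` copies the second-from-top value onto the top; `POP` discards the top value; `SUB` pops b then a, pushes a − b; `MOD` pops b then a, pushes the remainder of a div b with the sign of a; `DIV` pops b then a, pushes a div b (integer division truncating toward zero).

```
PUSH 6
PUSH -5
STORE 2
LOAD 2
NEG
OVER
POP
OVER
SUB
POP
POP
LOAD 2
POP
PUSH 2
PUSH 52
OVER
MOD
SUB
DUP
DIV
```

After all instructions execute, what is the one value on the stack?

1

PUSH 6  → 6
PUSH -5 → 6 -5
STORE 2 → 6
LOAD 2  → 6 -5
NEG     → 6 5
OVER    → 6 5 6
POP     → 6 5
OVER    → 6 5 6
SUB     → 6 -1
POP     → 6
POP     → (empty)
LOAD 2  → -5
POP     → (empty)
PUSH 2  → 2
PUSH 52 → 2 52
OVER    → 2 52 2
MOD     → 2 0
SUB     → 2
DUP     → 2 2
DIV     → 1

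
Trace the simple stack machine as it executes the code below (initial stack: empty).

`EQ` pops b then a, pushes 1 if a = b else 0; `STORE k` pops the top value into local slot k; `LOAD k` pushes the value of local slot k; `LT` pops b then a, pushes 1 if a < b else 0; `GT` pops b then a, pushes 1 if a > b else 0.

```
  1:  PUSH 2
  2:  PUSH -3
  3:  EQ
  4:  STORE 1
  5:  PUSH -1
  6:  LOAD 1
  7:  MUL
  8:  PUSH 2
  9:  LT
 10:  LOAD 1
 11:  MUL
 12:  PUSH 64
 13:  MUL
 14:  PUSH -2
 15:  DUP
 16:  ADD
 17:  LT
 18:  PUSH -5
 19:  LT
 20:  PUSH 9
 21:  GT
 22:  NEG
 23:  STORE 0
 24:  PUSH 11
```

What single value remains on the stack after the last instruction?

11

PUSH 2  → [2]
PUSH -3 → [2, -3]
EQ      → [0]
STORE 1 → []
PUSH -1 → [-1]
LOAD 1  → [-1, 0]
MUL     → [0]
PUSH 2  → [0, 2]
LT      → [1]
LOAD 1  → [1, 0]
MUL     → [0]
PUSH 64 → [0, 64]
MUL     → [0]
PUSH -2 → [0, -2]
DUP     → [0, -2, -2]
ADD     → [0, -4]
LT      → [0]
PUSH -5 → [0, -5]
LT      → [0]
PUSH 9  → [0, 9]
GT      → [0]
NEG     → [0]
STORE 0 → []
PUSH 11 → [11]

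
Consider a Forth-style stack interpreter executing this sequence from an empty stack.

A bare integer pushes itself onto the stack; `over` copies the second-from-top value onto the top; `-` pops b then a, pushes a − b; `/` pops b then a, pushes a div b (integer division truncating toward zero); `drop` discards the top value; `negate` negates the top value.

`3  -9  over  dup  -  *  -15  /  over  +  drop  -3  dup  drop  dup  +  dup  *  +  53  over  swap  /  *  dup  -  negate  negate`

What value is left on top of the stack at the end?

3      → 3
-9     → 3 -9
over   → 3 -9 3
dup    → 3 -9 3 3
-      → 3 -9 0
*      → 3 0
-15    → 3 0 -15
/      → 3 0
over   → 3 0 3
+      → 3 3
drop   → 3
-3     → 3 -3
dup    → 3 -3 -3
drop   → 3 -3
dup    → 3 -3 -3
+      → 3 -6
dup    → 3 -6 -6
*      → 3 36
+      → 39
53     → 39 53
over   → 39 53 39
swap   → 39 39 53
/      → 39 0
*      → 0
dup    → 0 0
-      → 0
negate → 0
negate → 0

0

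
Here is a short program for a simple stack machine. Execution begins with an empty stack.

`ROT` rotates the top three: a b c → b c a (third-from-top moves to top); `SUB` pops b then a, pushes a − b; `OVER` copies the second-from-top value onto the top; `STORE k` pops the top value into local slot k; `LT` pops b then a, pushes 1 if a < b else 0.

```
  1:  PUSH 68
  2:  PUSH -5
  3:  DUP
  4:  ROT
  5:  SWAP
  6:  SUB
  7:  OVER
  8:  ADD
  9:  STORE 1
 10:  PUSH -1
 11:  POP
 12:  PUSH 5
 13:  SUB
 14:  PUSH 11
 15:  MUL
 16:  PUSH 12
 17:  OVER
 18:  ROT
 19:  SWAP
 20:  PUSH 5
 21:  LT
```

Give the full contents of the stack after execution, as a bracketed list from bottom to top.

[12, -110, 1]

PUSH 68 : 68
PUSH -5 : 68 -5
DUP     : 68 -5 -5
ROT     : -5 -5 68
SWAP    : -5 68 -5
SUB     : -5 73
OVER    : -5 73 -5
ADD     : -5 68
STORE 1 : -5
PUSH -1 : -5 -1
POP     : -5
PUSH 5  : -5 5
SUB     : -10
PUSH 11 : -10 11
MUL     : -110
PUSH 12 : -110 12
OVER    : -110 12 -110
ROT     : 12 -110 -110
SWAP    : 12 -110 -110
PUSH 5  : 12 -110 -110 5
LT      : 12 -110 1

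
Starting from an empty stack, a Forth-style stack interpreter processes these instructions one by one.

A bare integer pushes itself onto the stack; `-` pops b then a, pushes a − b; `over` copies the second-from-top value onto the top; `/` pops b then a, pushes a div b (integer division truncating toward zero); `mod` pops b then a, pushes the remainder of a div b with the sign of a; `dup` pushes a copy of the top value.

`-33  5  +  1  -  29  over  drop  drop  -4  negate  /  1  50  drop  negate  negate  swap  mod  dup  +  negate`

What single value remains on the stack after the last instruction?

-2

-33    → -33
5      → -33 5
+      → -28
1      → -28 1
-      → -29
29     → -29 29
over   → -29 29 -29
drop   → -29 29
drop   → -29
-4     → -29 -4
negate → -29 4
/      → -7
1      → -7 1
50     → -7 1 50
drop   → -7 1
negate → -7 -1
negate → -7 1
swap   → 1 -7
mod    → 1
dup    → 1 1
+      → 2
negate → -2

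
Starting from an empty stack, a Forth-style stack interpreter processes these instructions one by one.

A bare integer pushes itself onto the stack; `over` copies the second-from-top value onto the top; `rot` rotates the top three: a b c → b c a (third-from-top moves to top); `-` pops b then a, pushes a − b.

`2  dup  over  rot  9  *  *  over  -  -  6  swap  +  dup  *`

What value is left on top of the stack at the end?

676

2    → [2]
dup  → [2, 2]
over → [2, 2, 2]
rot  → [2, 2, 2]
9    → [2, 2, 2, 9]
*    → [2, 2, 18]
*    → [2, 36]
over → [2, 36, 2]
-    → [2, 34]
-    → [-32]
6    → [-32, 6]
swap → [6, -32]
+    → [-26]
dup  → [-26, -26]
*    → [676]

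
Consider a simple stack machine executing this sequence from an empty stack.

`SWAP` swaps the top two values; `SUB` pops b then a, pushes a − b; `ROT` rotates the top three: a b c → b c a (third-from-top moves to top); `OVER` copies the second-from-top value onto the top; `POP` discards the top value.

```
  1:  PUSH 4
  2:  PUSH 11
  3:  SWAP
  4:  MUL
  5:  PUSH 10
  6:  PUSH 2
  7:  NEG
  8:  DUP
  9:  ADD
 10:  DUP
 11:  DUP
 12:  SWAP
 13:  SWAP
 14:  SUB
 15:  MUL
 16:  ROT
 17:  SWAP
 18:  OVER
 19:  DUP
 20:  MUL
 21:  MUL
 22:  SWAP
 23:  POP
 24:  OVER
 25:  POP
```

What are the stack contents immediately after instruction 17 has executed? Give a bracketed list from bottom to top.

PUSH 4  -> 4
PUSH 11 -> 4 11
SWAP    -> 11 4
MUL     -> 44
PUSH 10 -> 44 10
PUSH 2  -> 44 10 2
NEG     -> 44 10 -2
DUP     -> 44 10 -2 -2
ADD     -> 44 10 -4
DUP     -> 44 10 -4 -4
DUP     -> 44 10 -4 -4 -4
SWAP    -> 44 10 -4 -4 -4
SWAP    -> 44 10 -4 -4 -4
SUB     -> 44 10 -4 0
MUL     -> 44 10 0
ROT     -> 10 0 44
SWAP    -> 10 44 0

[10, 44, 0]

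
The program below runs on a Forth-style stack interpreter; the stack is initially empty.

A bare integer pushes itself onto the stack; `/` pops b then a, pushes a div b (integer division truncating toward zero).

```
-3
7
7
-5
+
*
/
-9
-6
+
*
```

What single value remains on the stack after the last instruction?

0

-3 → [-3]
7  → [-3, 7]
7  → [-3, 7, 7]
-5 → [-3, 7, 7, -5]
+  → [-3, 7, 2]
*  → [-3, 14]
/  → [0]
-9 → [0, -9]
-6 → [0, -9, -6]
+  → [0, -15]
*  → [0]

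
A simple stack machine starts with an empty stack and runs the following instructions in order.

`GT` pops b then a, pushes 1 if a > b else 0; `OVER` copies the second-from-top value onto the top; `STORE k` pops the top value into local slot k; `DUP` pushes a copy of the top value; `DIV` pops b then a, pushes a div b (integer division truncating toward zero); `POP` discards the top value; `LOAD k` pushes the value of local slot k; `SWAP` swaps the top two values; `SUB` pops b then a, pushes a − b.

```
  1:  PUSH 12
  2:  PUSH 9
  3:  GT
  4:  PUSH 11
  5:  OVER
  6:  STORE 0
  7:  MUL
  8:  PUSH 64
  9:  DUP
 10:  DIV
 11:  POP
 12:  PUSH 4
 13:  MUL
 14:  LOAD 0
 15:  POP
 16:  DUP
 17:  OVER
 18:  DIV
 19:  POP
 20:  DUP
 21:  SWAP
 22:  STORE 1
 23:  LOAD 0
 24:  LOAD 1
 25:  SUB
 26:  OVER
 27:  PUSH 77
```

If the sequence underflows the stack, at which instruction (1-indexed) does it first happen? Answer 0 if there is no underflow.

0

PUSH 12 -> 12
PUSH 9  -> 12 9
GT      -> 1
PUSH 11 -> 1 11
OVER    -> 1 11 1
STORE 0 -> 1 11
MUL     -> 11
PUSH 64 -> 11 64
DUP     -> 11 64 64
DIV     -> 11 1
POP     -> 11
PUSH 4  -> 11 4
MUL     -> 44
LOAD 0  -> 44 1
POP     -> 44
DUP     -> 44 44
OVER    -> 44 44 44
DIV     -> 44 1
POP     -> 44
DUP     -> 44 44
SWAP    -> 44 44
STORE 1 -> 44
LOAD 0  -> 44 1
LOAD 1  -> 44 1 44
SUB     -> 44 -43
OVER    -> 44 -43 44
PUSH 77 -> 44 -43 44 77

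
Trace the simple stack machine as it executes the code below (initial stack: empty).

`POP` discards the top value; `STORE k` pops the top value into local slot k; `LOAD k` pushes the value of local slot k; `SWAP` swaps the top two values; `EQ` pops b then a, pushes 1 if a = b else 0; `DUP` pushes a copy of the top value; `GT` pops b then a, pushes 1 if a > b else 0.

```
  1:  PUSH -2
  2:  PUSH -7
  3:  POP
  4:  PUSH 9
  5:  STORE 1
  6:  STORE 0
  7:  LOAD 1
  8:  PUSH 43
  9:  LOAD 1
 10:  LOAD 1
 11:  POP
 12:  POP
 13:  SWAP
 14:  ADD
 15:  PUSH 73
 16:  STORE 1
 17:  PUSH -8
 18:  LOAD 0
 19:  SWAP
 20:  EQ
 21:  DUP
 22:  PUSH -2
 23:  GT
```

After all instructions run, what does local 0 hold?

PUSH -2  -2
PUSH -7  -2 -7
POP      -2
PUSH 9   -2 9
STORE 1  -2
STORE 0  (empty)
LOAD 1   9
PUSH 43  9 43
LOAD 1   9 43 9
LOAD 1   9 43 9 9
POP      9 43 9
POP      9 43
SWAP     43 9
ADD      52
PUSH 73  52 73
STORE 1  52
PUSH -8  52 -8
LOAD 0   52 -8 -2
SWAP     52 -2 -8
EQ       52 0
DUP      52 0 0
PUSH -2  52 0 0 -2
GT       52 0 1

-2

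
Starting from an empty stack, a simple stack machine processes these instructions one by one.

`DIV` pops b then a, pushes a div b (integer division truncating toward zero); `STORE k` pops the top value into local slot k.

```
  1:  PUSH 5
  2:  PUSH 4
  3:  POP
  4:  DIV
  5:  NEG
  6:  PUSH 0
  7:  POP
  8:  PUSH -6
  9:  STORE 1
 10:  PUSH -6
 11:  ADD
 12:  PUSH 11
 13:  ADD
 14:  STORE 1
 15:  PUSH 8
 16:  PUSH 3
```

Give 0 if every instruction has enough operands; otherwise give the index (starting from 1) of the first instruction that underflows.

PUSH 5 → [5]
PUSH 4 → [5, 4]
POP    → [5]
DIV  — needs 2 operands, stack has 1 → underflow

4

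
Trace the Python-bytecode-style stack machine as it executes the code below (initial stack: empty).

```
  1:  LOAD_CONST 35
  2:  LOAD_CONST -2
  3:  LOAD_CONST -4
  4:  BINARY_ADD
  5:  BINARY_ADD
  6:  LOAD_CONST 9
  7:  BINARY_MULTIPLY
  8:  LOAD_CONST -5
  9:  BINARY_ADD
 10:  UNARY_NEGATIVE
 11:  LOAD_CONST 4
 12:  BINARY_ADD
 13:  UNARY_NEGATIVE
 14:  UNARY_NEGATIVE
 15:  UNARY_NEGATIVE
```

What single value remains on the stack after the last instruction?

252

LOAD_CONST 35    [35]
LOAD_CONST -2    [35, -2]
LOAD_CONST -4    [35, -2, -4]
BINARY_ADD       [35, -6]
BINARY_ADD       [29]
LOAD_CONST 9     [29, 9]
BINARY_MULTIPLY  [261]
LOAD_CONST -5    [261, -5]
BINARY_ADD       [256]
UNARY_NEGATIVE   [-256]
LOAD_CONST 4     [-256, 4]
BINARY_ADD       [-252]
UNARY_NEGATIVE   [252]
UNARY_NEGATIVE   [-252]
UNARY_NEGATIVE   [252]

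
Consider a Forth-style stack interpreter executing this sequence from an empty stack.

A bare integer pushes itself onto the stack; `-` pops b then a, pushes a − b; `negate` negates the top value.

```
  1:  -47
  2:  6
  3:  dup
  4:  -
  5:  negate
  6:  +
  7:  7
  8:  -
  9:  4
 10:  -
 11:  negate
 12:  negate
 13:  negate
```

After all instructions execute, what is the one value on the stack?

58

-47    → [-47]
6      → [-47, 6]
dup    → [-47, 6, 6]
-      → [-47, 0]
negate → [-47, 0]
+      → [-47]
7      → [-47, 7]
-      → [-54]
4      → [-54, 4]
-      → [-58]
negate → [58]
negate → [-58]
negate → [58]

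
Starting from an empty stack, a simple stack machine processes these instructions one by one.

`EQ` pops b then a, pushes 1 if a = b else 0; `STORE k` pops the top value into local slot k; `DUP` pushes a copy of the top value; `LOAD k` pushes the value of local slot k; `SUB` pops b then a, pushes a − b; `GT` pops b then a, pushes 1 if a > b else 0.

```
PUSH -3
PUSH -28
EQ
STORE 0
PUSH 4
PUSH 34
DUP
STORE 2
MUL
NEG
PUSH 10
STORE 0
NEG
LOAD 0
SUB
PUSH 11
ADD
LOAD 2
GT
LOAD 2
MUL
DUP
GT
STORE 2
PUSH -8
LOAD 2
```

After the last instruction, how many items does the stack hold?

2

PUSH -3  → [-3]
PUSH -28 → [-3, -28]
EQ       → [0]
STORE 0  → []
PUSH 4   → [4]
PUSH 34  → [4, 34]
DUP      → [4, 34, 34]
STORE 2  → [4, 34]
MUL      → [136]
NEG      → [-136]
PUSH 10  → [-136, 10]
STORE 0  → [-136]
NEG      → [136]
LOAD 0   → [136, 10]
SUB      → [126]
PUSH 11  → [126, 11]
ADD      → [137]
LOAD 2   → [137, 34]
GT       → [1]
LOAD 2   → [1, 34]
MUL      → [34]
DUP      → [34, 34]
GT       → [0]
STORE 2  → []
PUSH -8  → [-8]
LOAD 2   → [-8, 0]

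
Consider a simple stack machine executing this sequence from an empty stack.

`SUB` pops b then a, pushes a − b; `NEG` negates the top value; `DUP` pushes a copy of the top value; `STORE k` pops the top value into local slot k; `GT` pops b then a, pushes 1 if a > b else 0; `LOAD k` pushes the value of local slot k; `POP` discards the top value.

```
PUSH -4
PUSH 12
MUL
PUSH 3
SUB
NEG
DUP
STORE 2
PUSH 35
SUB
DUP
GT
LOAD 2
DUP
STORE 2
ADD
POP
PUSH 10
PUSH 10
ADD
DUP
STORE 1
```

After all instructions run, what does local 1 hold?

PUSH -4  [-4]
PUSH 12  [-4, 12]
MUL      [-48]
PUSH 3   [-48, 3]
SUB      [-51]
NEG      [51]
DUP      [51, 51]
STORE 2  [51]
PUSH 35  [51, 35]
SUB      [16]
DUP      [16, 16]
GT       [0]
LOAD 2   [0, 51]
DUP      [0, 51, 51]
STORE 2  [0, 51]
ADD      [51]
POP      []
PUSH 10  [10]
PUSH 10  [10, 10]
ADD      [20]
DUP      [20, 20]
STORE 1  [20]

20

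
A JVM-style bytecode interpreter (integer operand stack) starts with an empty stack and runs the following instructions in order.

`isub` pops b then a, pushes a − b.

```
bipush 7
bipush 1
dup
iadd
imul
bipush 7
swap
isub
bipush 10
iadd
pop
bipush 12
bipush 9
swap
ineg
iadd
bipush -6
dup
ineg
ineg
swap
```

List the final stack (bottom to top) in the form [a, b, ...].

[-3, -6, -6]

bipush 7   7
bipush 1   7 1
dup        7 1 1
iadd       7 2
imul       14
bipush 7   14 7
swap       7 14
isub       -7
bipush 10  -7 10
iadd       3
pop        (empty)
bipush 12  12
bipush 9   12 9
swap       9 12
ineg       9 -12
iadd       -3
bipush -6  -3 -6
dup        -3 -6 -6
ineg       -3 -6 6
ineg       -3 -6 -6
swap       -3 -6 -6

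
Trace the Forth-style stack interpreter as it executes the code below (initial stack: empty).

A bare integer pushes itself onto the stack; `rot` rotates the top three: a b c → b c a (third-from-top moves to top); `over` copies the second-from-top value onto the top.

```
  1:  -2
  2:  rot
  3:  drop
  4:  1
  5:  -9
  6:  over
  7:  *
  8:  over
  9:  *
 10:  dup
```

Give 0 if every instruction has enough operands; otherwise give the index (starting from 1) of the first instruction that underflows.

2

-2  -2
rot  — needs 3 operands, stack has 1 → underflow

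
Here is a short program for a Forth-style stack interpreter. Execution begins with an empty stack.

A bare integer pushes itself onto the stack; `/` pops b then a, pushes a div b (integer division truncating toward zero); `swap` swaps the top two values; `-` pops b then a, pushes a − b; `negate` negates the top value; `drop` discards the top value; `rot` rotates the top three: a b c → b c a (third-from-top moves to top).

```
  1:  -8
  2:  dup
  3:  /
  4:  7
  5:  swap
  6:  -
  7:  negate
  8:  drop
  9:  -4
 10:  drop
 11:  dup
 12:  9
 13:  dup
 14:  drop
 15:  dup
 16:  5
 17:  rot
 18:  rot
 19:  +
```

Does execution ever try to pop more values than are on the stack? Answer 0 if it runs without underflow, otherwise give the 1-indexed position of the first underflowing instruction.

-8     : [-8]
dup    : [-8, -8]
/      : [1]
7      : [1, 7]
swap   : [7, 1]
-      : [6]
negate : [-6]
drop   : []
-4     : [-4]
drop   : []
dup  — needs 1 operand, stack has 0 → underflow

11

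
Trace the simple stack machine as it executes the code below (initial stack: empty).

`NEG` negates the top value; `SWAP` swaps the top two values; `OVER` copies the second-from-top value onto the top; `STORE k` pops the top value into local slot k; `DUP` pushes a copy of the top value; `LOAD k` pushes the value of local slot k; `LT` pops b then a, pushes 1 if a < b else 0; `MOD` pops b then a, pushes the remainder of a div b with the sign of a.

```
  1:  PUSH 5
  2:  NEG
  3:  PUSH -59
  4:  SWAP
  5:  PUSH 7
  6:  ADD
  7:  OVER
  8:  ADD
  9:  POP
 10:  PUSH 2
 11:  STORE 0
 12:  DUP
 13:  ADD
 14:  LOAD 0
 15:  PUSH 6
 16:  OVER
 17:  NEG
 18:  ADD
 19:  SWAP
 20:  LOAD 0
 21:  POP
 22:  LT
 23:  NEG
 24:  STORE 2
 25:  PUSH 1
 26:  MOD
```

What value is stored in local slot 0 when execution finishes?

2

PUSH 5   -> [5]
NEG      -> [-5]
PUSH -59 -> [-5, -59]
SWAP     -> [-59, -5]
PUSH 7   -> [-59, -5, 7]
ADD      -> [-59, 2]
OVER     -> [-59, 2, -59]
ADD      -> [-59, -57]
POP      -> [-59]
PUSH 2   -> [-59, 2]
STORE 0  -> [-59]
DUP      -> [-59, -59]
ADD      -> [-118]
LOAD 0   -> [-118, 2]
PUSH 6   -> [-118, 2, 6]
OVER     -> [-118, 2, 6, 2]
NEG      -> [-118, 2, 6, -2]
ADD      -> [-118, 2, 4]
SWAP     -> [-118, 4, 2]
LOAD 0   -> [-118, 4, 2, 2]
POP      -> [-118, 4, 2]
LT       -> [-118, 0]
NEG      -> [-118, 0]
STORE 2  -> [-118]
PUSH 1   -> [-118, 1]
MOD      -> [0]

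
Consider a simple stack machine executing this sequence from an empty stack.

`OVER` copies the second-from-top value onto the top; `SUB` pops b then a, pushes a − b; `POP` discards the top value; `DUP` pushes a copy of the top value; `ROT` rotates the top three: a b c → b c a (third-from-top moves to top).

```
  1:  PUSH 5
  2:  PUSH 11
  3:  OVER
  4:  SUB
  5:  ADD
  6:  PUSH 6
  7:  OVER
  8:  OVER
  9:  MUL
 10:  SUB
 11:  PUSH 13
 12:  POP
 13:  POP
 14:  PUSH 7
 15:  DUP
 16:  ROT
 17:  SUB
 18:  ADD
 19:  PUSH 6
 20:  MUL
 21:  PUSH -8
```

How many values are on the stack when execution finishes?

2

PUSH 5  : [5]
PUSH 11 : [5, 11]
OVER    : [5, 11, 5]
SUB     : [5, 6]
ADD     : [11]
PUSH 6  : [11, 6]
OVER    : [11, 6, 11]
OVER    : [11, 6, 11, 6]
MUL     : [11, 6, 66]
SUB     : [11, -60]
PUSH 13 : [11, -60, 13]
POP     : [11, -60]
POP     : [11]
PUSH 7  : [11, 7]
DUP     : [11, 7, 7]
ROT     : [7, 7, 11]
SUB     : [7, -4]
ADD     : [3]
PUSH 6  : [3, 6]
MUL     : [18]
PUSH -8 : [18, -8]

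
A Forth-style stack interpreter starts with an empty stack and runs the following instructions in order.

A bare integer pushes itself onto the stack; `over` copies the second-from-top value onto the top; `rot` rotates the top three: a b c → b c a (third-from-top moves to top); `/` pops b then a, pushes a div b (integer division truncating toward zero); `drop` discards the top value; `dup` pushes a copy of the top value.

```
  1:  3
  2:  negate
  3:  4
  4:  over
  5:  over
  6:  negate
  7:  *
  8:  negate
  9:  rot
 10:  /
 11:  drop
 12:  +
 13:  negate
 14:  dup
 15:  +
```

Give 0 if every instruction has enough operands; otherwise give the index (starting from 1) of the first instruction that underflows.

3      : 3
negate : -3
4      : -3 4
over   : -3 4 -3
over   : -3 4 -3 4
negate : -3 4 -3 -4
*      : -3 4 12
negate : -3 4 -12
rot    : 4 -12 -3
/      : 4 4
drop   : 4
+  — needs 2 operands, stack has 1 → underflow

12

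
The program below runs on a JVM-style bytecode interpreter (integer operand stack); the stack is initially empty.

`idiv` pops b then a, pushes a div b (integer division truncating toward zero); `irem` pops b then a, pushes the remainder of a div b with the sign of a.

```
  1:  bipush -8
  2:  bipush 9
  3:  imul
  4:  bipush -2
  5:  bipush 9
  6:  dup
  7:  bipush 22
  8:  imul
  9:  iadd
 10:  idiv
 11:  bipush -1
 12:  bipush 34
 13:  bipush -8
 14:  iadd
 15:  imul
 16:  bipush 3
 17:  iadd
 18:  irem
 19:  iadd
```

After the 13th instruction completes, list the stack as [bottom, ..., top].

bipush -8 : [-8]
bipush 9  : [-8, 9]
imul      : [-72]
bipush -2 : [-72, -2]
bipush 9  : [-72, -2, 9]
dup       : [-72, -2, 9, 9]
bipush 22 : [-72, -2, 9, 9, 22]
imul      : [-72, -2, 9, 198]
iadd      : [-72, -2, 207]
idiv      : [-72, 0]
bipush -1 : [-72, 0, -1]
bipush 34 : [-72, 0, -1, 34]
bipush -8 : [-72, 0, -1, 34, -8]

[-72, 0, -1, 34, -8]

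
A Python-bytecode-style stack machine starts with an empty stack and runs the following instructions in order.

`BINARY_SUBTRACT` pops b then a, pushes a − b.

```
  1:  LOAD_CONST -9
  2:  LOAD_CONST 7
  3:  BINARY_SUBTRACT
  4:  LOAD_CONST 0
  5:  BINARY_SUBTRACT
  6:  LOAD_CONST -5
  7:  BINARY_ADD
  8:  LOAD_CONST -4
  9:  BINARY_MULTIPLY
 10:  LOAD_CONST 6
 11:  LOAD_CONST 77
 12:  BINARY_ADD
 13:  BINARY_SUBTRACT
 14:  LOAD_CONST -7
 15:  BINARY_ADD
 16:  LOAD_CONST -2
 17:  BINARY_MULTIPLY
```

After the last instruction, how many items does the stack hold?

LOAD_CONST -9    [-9]
LOAD_CONST 7     [-9, 7]
BINARY_SUBTRACT  [-16]
LOAD_CONST 0     [-16, 0]
BINARY_SUBTRACT  [-16]
LOAD_CONST -5    [-16, -5]
BINARY_ADD       [-21]
LOAD_CONST -4    [-21, -4]
BINARY_MULTIPLY  [84]
LOAD_CONST 6     [84, 6]
LOAD_CONST 77    [84, 6, 77]
BINARY_ADD       [84, 83]
BINARY_SUBTRACT  [1]
LOAD_CONST -7    [1, -7]
BINARY_ADD       [-6]
LOAD_CONST -2    [-6, -2]
BINARY_MULTIPLY  [12]

1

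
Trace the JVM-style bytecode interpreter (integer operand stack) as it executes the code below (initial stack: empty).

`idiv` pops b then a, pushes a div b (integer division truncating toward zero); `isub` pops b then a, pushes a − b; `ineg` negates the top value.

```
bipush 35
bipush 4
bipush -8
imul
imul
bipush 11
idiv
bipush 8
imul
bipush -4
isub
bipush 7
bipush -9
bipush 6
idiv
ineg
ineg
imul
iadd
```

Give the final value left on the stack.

bipush 35 → [35]
bipush 4  → [35, 4]
bipush -8 → [35, 4, -8]
imul      → [35, -32]
imul      → [-1120]
bipush 11 → [-1120, 11]
idiv      → [-101]
bipush 8  → [-101, 8]
imul      → [-808]
bipush -4 → [-808, -4]
isub      → [-804]
bipush 7  → [-804, 7]
bipush -9 → [-804, 7, -9]
bipush 6  → [-804, 7, -9, 6]
idiv      → [-804, 7, -1]
ineg      → [-804, 7, 1]
ineg      → [-804, 7, -1]
imul      → [-804, -7]
iadd      → [-811]

-811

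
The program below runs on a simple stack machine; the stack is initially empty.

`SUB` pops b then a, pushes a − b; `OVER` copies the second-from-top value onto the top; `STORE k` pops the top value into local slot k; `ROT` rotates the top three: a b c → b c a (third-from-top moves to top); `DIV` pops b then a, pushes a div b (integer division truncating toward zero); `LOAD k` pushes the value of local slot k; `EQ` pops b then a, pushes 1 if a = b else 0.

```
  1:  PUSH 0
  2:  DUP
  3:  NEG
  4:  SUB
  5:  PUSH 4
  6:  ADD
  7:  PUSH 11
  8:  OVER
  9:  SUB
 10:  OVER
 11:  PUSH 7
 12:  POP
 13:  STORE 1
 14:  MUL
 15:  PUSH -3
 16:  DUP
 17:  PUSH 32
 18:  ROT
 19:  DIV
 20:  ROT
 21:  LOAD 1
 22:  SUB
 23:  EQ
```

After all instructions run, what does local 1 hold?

4

PUSH 0  → [0]
DUP     → [0, 0]
NEG     → [0, 0]
SUB     → [0]
PUSH 4  → [0, 4]
ADD     → [4]
PUSH 11 → [4, 11]
OVER    → [4, 11, 4]
SUB     → [4, 7]
OVER    → [4, 7, 4]
PUSH 7  → [4, 7, 4, 7]
POP     → [4, 7, 4]
STORE 1 → [4, 7]
MUL     → [28]
PUSH -3 → [28, -3]
DUP     → [28, -3, -3]
PUSH 32 → [28, -3, -3, 32]
ROT     → [28, -3, 32, -3]
DIV     → [28, -3, -10]
ROT     → [-3, -10, 28]
LOAD 1  → [-3, -10, 28, 4]
SUB     → [-3, -10, 24]
EQ      → [-3, 0]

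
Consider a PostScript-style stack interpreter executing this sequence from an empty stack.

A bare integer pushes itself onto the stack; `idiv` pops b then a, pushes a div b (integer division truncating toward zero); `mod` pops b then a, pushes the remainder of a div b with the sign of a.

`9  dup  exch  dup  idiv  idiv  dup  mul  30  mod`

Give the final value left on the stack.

21

9     [9]
dup   [9, 9]
exch  [9, 9]
dup   [9, 9, 9]
idiv  [9, 1]
idiv  [9]
dup   [9, 9]
mul   [81]
30    [81, 30]
mod   [21]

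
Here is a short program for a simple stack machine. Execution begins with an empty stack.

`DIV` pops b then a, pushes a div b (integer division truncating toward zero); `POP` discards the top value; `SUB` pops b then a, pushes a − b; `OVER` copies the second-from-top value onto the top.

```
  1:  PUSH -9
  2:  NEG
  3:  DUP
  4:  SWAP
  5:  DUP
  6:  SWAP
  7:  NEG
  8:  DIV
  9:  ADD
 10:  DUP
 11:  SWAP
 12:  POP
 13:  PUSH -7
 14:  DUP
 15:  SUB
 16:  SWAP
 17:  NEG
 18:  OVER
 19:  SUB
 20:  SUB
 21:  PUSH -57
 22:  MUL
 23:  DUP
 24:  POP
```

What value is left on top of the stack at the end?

-456

PUSH -9  : [-9]
NEG      : [9]
DUP      : [9, 9]
SWAP     : [9, 9]
DUP      : [9, 9, 9]
SWAP     : [9, 9, 9]
NEG      : [9, 9, -9]
DIV      : [9, -1]
ADD      : [8]
DUP      : [8, 8]
SWAP     : [8, 8]
POP      : [8]
PUSH -7  : [8, -7]
DUP      : [8, -7, -7]
SUB      : [8, 0]
SWAP     : [0, 8]
NEG      : [0, -8]
OVER     : [0, -8, 0]
SUB      : [0, -8]
SUB      : [8]
PUSH -57 : [8, -57]
MUL      : [-456]
DUP      : [-456, -456]
POP      : [-456]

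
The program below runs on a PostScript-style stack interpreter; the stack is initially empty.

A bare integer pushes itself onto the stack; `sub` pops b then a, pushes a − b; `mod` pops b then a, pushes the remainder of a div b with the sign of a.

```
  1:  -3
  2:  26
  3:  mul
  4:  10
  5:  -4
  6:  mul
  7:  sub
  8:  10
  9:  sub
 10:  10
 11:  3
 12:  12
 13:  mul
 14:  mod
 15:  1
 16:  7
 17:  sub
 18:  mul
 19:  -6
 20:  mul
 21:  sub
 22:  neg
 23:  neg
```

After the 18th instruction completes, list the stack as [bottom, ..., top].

[-48, -60]

-3  -> -3
26  -> -3 26
mul -> -78
10  -> -78 10
-4  -> -78 10 -4
mul -> -78 -40
sub -> -38
10  -> -38 10
sub -> -48
10  -> -48 10
3   -> -48 10 3
12  -> -48 10 3 12
mul -> -48 10 36
mod -> -48 10
1   -> -48 10 1
7   -> -48 10 1 7
sub -> -48 10 -6
mul -> -48 -60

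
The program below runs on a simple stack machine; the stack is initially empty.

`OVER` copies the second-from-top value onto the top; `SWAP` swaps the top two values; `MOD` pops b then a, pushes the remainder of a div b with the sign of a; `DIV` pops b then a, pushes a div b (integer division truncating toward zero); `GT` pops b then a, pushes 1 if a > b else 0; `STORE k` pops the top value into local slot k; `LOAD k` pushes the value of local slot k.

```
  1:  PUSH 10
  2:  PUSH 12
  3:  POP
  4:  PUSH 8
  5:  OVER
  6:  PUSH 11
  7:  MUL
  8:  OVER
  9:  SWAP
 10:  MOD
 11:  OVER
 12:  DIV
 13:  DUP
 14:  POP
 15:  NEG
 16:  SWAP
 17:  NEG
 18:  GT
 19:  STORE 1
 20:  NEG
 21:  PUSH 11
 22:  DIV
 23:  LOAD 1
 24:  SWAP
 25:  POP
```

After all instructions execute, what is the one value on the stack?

PUSH 10  [10]
PUSH 12  [10, 12]
POP      [10]
PUSH 8   [10, 8]
OVER     [10, 8, 10]
PUSH 11  [10, 8, 10, 11]
MUL      [10, 8, 110]
OVER     [10, 8, 110, 8]
SWAP     [10, 8, 8, 110]
MOD      [10, 8, 8]
OVER     [10, 8, 8, 8]
DIV      [10, 8, 1]
DUP      [10, 8, 1, 1]
POP      [10, 8, 1]
NEG      [10, 8, -1]
SWAP     [10, -1, 8]
NEG      [10, -1, -8]
GT       [10, 1]
STORE 1  [10]
NEG      [-10]
PUSH 11  [-10, 11]
DIV      [0]
LOAD 1   [0, 1]
SWAP     [1, 0]
POP      [1]

1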